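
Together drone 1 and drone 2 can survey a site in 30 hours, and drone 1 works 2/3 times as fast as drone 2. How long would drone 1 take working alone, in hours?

Let drone 2's rate be r; then drone 1's rate is (2/3)r, so together (2/3 + 1)r = (5/3)r = 1/30.
Thus r = 1/50 per hour.
Drone 2 alone: 50 hours; drone 1 alone: 75 hours.

75 hours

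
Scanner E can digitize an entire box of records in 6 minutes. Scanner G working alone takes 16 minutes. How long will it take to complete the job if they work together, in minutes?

48/11 minutes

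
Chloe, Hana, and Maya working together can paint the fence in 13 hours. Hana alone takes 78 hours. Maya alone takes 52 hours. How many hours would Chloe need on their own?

156/7 hours

Combined rate is 1/13 per hour.
Known contribution: 1/78 + 1/52 = (2 + 3)/156 = 5/156 per hour.
So Chloe's rate is 1/13 − 5/156 = 7/156, meaning 156/7 hours alone.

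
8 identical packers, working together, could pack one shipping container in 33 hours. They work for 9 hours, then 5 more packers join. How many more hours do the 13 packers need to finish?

192/13 hours

One packer does 1/264 of the job per hour.
After 9 hours with 8 packers, 3/11 is done (8/11 left).
With 13 packers the rate is 13/264, so the rest takes 8/11 ÷ 13/264 = 192/13 hours.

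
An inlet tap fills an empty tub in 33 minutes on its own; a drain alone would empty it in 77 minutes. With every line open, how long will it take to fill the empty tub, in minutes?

231/4 minutes

Net rate = 1/33 − 1/77 = (7 − 3)/231 = 4/231 per minute.
Filling time = 1 ÷ (4/231) = 231/4 minutes.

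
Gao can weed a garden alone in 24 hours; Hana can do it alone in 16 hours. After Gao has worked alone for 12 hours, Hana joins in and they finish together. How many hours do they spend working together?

24/5 hours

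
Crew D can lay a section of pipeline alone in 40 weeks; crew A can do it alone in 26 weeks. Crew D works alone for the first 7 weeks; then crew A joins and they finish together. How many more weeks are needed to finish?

13 weeks

In 7 weeks crew D does 7/40 of the job, leaving 33/40.
Crew D and crew A together work at 33/520 per week, so finishing takes 33/40 ÷ 33/520 = 13 weeks.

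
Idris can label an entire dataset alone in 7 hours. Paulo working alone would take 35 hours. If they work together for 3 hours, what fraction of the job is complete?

Combined rate: 1/7 + 1/35 = (5 + 1)/35 = 6/35 per hour.
In 3 hours they complete 3·6/35 = 18/35 of the job.

18/35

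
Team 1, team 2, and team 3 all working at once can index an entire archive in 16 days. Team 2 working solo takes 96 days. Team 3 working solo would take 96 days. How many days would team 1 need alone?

24 days

Combined rate is 1/16 per day.
Known contribution: 1/96 + 1/96 = (1 + 1)/96 = 2/96 = 1/48 per day.
So team 1's rate is 1/16 − 1/48 = 1/24, meaning 24 days alone.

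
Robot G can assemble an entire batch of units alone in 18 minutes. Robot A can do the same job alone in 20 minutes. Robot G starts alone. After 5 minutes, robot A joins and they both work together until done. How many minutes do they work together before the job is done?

130/19 minutes

In the first 5 minutes robot G alone does 5/18 of the job, leaving 13/18.
Once everyone is working, combined rate: 1/18 + 1/20 = (10 + 9)/180 = 19/180 per minute.
Remaining 13/18 at 19/180 per minute takes 130/19 minutes.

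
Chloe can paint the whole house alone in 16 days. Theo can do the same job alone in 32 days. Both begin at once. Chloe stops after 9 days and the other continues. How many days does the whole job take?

In the first 9 days the combined rate is 3/32, so 27/32 of the job is done, leaving 5/32.
After Chloe leaves the rate is 1/32 per day; the remaining 5/32 takes 5 days.
Total = 9 + 5 = 14 days.

14 days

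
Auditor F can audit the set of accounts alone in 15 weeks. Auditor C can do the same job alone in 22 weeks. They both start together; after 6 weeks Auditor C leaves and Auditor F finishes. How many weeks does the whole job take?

In the first 6 weeks the combined rate is 37/330, so 37/55 of the job is done, leaving 18/55.
After Auditor C leaves the rate is 1/15 per week; the remaining 18/55 takes 54/11 weeks.
Total = 6 + 54/11 = 120/11 weeks.

120/11 weeks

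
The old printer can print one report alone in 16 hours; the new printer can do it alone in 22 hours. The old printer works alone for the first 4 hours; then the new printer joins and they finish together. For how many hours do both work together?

In 4 hours the old printer does 4/16 = 1/4 of the job, leaving 3/4.
The old printer and the new printer together work at 19/176 per hour, so finishing takes 3/4 ÷ 19/176 = 132/19 hours.

132/19 hours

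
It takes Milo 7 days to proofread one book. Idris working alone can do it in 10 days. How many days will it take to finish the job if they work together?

With two workers the combined time is the product over the sum: 7·10/(7+10) = 70/17 days.

70/17 days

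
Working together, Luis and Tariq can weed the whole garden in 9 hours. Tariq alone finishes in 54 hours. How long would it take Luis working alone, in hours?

54/5 hours

Combined rate is 1/9 per hour.
Known contribution: 1/54 per hour.
So Luis's rate is 1/9 − 1/54 = 5/54, meaning 54/5 hours alone.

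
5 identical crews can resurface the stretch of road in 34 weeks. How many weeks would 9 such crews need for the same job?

170/9 weeks

Total work is 5·34 = 170 crew-weeks.
With 9 crews: 170/9 weeks.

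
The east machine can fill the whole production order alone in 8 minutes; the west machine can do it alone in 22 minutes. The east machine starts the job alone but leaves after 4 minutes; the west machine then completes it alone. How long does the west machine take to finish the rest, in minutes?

In 4 minutes the east machine does 4/8 = 1/2 of the job, leaving 1/2.
The west machine works at 1/22 per minute, so finishing takes 1/2 ÷ 1/22 = 11 minutes.

11 minutes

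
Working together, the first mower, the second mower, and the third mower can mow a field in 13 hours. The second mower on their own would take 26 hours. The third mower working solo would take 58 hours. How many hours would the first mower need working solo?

377/8 hours

Combined rate is 1/13 per hour.
Known contribution: 1/26 + 1/58 = (29 + 13)/754 = 42/754 = 21/377 per hour.
So the first mower's rate is 1/13 − 21/377 = 8/377, meaning 377/8 hours alone.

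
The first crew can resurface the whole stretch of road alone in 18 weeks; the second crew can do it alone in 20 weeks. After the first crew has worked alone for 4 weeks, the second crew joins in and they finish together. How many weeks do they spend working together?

140/19 weeks

In 4 weeks the first crew does 4/18 = 2/9 of the job, leaving 7/9.
The first crew and the second crew together work at 19/180 per week, so finishing takes 7/9 ÷ 19/180 = 140/19 weeks.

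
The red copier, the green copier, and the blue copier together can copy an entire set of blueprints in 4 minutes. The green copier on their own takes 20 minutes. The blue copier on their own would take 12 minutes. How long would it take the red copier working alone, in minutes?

Combined rate is 1/4 per minute.
Known contribution: 1/20 + 1/12 = (3 + 5)/60 = 8/60 = 2/15 per minute.
So the red copier's rate is 1/4 − 2/15 = 7/60, meaning 60/7 minutes alone.

60/7 minutes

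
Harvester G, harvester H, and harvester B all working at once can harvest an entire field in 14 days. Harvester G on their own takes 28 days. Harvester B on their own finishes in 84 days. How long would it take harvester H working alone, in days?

42 days

Combined rate is 1/14 per day.
Known contribution: 1/28 + 1/84 = (3 + 1)/84 = 4/84 = 1/21 per day.
So harvester H's rate is 1/14 − 1/21 = 1/42, meaning 42 days alone.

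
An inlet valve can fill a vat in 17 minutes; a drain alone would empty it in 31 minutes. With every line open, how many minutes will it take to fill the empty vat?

527/14 minutes

Net rate = 1/17 − 1/31 = (31 − 17)/527 = 14/527 per minute.
Filling time = 1 ÷ (14/527) = 527/14 minutes.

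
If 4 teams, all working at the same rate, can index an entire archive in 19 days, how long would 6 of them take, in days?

38/3 days

Total work is 4·19 = 76 team-days.
With 6 teams: 76/6 = 38/3 days.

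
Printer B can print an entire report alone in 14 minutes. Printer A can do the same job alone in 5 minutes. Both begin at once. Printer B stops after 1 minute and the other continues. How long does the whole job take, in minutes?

In the first 1 minute the combined rate is 19/70, so 19/70 of the job is done, leaving 51/70.
After printer B leaves the rate is 1/5 per minute; the remaining 51/70 takes 51/14 minutes.
Total = 1 + 51/14 = 65/14 minutes.

65/14 minutes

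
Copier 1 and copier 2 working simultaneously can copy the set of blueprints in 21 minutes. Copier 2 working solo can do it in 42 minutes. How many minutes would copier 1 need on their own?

Combined rate is 1/21 per minute.
Known contribution: 1/42 per minute.
So copier 1's rate is 1/21 − 1/42 = 1/42, meaning 42 minutes alone.

42 minutes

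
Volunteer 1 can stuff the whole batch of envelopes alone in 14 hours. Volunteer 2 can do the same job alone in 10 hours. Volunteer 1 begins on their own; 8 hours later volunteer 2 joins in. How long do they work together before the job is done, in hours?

5/2 hours

In the first 8 hours volunteer 1 alone does 8/14 = 4/7 of the job, leaving 3/7.
Once everyone is working, combined rate: 1/14 + 1/10 = (5 + 7)/70 = 12/70 = 6/35 per hour.
Remaining 3/7 at 6/35 per hour takes 5/2 hours.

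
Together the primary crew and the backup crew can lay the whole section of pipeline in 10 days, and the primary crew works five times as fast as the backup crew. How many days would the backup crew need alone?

60 days

Let the backup crew's rate be r; then the primary crew's rate is 5r, so together (5 + 1)r = 6r = 1/10.
Thus r = 1/60 per day.
The backup crew alone: 60 days; the primary crew alone: 12 days.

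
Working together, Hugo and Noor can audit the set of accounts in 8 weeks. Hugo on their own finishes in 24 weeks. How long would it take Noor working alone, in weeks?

Combined rate is 1/8 per week.
Known contribution: 1/24 per week.
So Noor's rate is 1/8 − 1/24 = 1/12, meaning 12 weeks alone.

12 weeks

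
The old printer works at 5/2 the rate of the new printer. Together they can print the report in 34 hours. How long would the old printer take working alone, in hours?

Let the new printer's rate be r; then the old printer's rate is (5/2)r, so together (5/2 + 1)r = (7/2)r = 1/34.
Thus r = 1/119 per hour.
The new printer alone: 119 hours; the old printer alone: 238/5 hours.

238/5 hours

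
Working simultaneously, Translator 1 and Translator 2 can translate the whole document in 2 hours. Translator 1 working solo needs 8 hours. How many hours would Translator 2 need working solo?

8/3 hours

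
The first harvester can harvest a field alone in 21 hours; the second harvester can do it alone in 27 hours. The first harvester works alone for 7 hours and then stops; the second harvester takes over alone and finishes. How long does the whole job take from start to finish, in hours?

25 hours

In 7 hours the first harvester does 7/21 = 1/3 of the job, leaving 2/3.
The second harvester works at 1/27 per hour, so finishing takes 2/3 ÷ 1/27 = 18 hours.
Total time = 7 + 18 = 25 hours.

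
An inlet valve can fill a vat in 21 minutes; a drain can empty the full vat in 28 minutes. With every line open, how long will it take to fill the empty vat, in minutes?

84 minutes

Net rate = 1/21 − 1/28 = (4 − 3)/84 = 1/84 per minute.
Filling time = 1 ÷ (1/84) = 84 minutes.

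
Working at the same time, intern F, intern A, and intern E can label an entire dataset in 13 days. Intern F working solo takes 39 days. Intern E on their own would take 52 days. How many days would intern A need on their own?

Combined rate is 1/13 per day.
Known contribution: 1/39 + 1/52 = (4 + 3)/156 = 7/156 per day.
So intern A's rate is 1/13 − 7/156 = 5/156, meaning 156/5 days alone.

156/5 days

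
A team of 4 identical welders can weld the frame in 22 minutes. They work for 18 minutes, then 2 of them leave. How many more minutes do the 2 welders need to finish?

8 minutes

One welder does 1/88 of the job per minute.
After 18 minutes with 4 welders, 9/11 is done (2/11 left).
With 2 welders the rate is 2/88 = 1/44, so the rest takes 2/11 ÷ 1/44 = 8 minutes.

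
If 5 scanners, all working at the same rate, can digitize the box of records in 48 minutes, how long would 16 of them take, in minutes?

Total work is 5·48 = 240 scanner-minutes.
With 16 scanners: 240/16 = 15 minutes.

15 minutes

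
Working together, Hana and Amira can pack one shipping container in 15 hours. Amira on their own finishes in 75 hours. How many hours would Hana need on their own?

Combined rate is 1/15 per hour.
Known contribution: 1/75 per hour.
So Hana's rate is 1/15 − 1/75 = 4/75, meaning 75/4 hours alone.

75/4 hours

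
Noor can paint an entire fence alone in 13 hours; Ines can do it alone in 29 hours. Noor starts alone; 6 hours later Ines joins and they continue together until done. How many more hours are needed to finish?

In 6 hours Noor does 6/13 of the job, leaving 7/13.
Noor and Ines together work at 42/377 per hour, so finishing takes 7/13 ÷ 42/377 = 29/6 hours.

29/6 hours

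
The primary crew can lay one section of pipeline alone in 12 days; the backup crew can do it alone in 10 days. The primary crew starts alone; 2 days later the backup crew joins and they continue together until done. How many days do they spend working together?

50/11 days

In 2 days the primary crew does 2/12 = 1/6 of the job, leaving 5/6.
The primary crew and the backup crew together work at 11/60 per day, so finishing takes 5/6 ÷ 11/60 = 50/11 days.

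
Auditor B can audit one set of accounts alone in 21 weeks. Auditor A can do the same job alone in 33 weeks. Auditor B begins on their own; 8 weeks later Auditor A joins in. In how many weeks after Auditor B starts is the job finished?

287/18 weeks

In the first 8 weeks Auditor B alone does 8/21 of the job, leaving 13/21.
Once everyone is working, combined rate: 1/21 + 1/33 = (11 + 7)/231 = 18/231 = 6/77 per week.
Remaining 13/21 at 6/77 per week takes 143/18 weeks.
Total from the start = 8 + 143/18 = 287/18 weeks.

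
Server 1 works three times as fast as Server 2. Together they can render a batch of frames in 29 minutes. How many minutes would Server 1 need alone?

Let Server 2's rate be r; then Server 1's rate is 3r, so together (3 + 1)r = 4r = 1/29.
Thus r = 1/116 per minute.
Server 2 alone: 116 minutes; Server 1 alone: 116/3 minutes.

116/3 minutes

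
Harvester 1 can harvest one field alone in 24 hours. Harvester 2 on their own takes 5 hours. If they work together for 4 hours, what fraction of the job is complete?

29/30

Combined rate: 1/24 + 1/5 = (5 + 24)/120 = 29/120 per hour.
In 4 hours they complete 4·29/120 = 29/30 of the job.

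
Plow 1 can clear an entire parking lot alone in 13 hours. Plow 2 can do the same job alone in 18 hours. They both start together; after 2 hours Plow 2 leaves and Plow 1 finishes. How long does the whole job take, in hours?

104/9 hours

In the first 2 hours the combined rate is 31/234, so 31/117 of the job is done, leaving 86/117.
After Plow 2 leaves the rate is 1/13 per hour; the remaining 86/117 takes 86/9 hours.
Total = 2 + 86/9 = 104/9 hours.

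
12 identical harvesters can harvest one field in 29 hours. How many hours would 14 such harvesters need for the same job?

174/7 hours

Total work is 12·29 = 348 harvester-hours.
With 14 harvesters: 348/14 = 174/7 hours.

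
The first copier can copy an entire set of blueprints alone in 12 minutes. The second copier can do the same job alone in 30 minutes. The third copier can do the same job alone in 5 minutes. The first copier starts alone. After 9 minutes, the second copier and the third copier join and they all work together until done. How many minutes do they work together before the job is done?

15/19 minutes

In the first 9 minutes the first copier alone does 9/12 = 3/4 of the job, leaving 1/4.
Once everyone is working, combined rate: 1/12 + 1/30 + 1/5 = (5 + 2 + 12)/60 = 19/60 per minute.
Remaining 1/4 at 19/60 per minute takes 15/19 minutes.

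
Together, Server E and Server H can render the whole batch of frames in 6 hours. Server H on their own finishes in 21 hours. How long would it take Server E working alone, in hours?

42/5 hours

Combined rate is 1/6 per hour.
Known contribution: 1/21 per hour.
So Server E's rate is 1/6 − 1/21 = 5/42, meaning 42/5 hours alone.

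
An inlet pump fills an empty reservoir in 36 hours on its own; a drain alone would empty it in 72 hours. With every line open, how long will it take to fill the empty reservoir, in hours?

72 hours

Net rate = 1/36 − 1/72 = (2 − 1)/72 = 1/72 per hour.
Filling time = 1 ÷ (1/72) = 72 hours.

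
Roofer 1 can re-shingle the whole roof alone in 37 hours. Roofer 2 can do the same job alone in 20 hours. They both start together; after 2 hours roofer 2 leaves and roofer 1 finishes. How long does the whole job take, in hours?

In the first 2 hours the combined rate is 57/740, so 57/370 of the job is done, leaving 313/370.
After roofer 2 leaves the rate is 1/37 per hour; the remaining 313/370 takes 313/10 hours.
Total = 2 + 313/10 = 333/10 hours.

333/10 hours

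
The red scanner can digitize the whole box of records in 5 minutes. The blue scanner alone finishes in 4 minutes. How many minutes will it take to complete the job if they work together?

Combined rate: 1/5 + 1/4 = (4 + 5)/20 = 9/20 per minute.
Time = 1 ÷ (9/20) = 20/9 minutes.

20/9 minutes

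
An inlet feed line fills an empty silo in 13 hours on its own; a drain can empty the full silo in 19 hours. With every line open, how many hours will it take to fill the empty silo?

Net rate = 1/13 − 1/19 = (19 − 13)/247 = 6/247 per hour.
Filling time = 1 ÷ (6/247) = 247/6 hours.

247/6 hours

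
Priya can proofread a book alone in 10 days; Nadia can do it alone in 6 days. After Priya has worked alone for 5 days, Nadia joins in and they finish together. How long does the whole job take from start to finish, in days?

In 5 days Priya does 5/10 = 1/2 of the job, leaving 1/2.
Priya and Nadia together work at 4/15 per day, so finishing takes 1/2 ÷ 4/15 = 15/8 days.
Total time = 5 + 15/8 = 55/8 days.

55/8 days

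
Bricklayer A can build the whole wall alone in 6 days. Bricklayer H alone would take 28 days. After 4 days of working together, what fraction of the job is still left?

4/21

Combined rate: 1/6 + 1/28 = (14 + 3)/84 = 17/84 per day.
In 4 days they complete 4·17/84 = 17/21 of the job.
So 4/21 remains.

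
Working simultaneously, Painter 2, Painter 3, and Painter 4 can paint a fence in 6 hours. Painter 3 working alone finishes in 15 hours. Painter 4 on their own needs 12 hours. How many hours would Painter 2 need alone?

Combined rate is 1/6 per hour.
Known contribution: 1/15 + 1/12 = (4 + 5)/60 = 9/60 = 3/20 per hour.
So Painter 2's rate is 1/6 − 3/20 = 1/60, meaning 60 hours alone.

60 hours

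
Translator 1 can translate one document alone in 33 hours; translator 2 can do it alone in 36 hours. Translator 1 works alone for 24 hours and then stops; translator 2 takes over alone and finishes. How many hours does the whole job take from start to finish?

372/11 hours

In 24 hours translator 1 does 24/33 = 8/11 of the job, leaving 3/11.
Translator 2 works at 1/36 per hour, so finishing takes 3/11 ÷ 1/36 = 108/11 hours.
Total time = 24 + 108/11 = 372/11 hours.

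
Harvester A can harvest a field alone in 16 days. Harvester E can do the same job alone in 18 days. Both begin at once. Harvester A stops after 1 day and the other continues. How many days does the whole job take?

135/8 days

In the first 1 day the combined rate is 17/144, so 17/144 of the job is done, leaving 127/144.
After harvester A leaves the rate is 1/18 per day; the remaining 127/144 takes 127/8 days.
Total = 1 + 127/8 = 135/8 days.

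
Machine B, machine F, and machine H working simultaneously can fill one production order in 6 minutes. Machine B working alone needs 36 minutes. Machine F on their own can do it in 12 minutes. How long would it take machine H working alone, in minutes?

18 minutes

Combined rate is 1/6 per minute.
Known contribution: 1/36 + 1/12 = (1 + 3)/36 = 4/36 = 1/9 per minute.
So machine H's rate is 1/6 − 1/9 = 1/18, meaning 18 minutes alone.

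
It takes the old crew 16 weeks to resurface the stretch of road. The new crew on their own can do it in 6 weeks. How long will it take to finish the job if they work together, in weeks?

Combined rate: 1/16 + 1/6 = (3 + 8)/48 = 11/48 per week.
Time = 1 ÷ (11/48) = 48/11 weeks.

48/11 weeks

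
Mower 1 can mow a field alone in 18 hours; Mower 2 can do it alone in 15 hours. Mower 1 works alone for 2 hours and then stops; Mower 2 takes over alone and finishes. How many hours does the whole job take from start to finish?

46/3 hours

In 2 hours Mower 1 does 2/18 = 1/9 of the job, leaving 8/9.
Mower 2 works at 1/15 per hour, so finishing takes 8/9 ÷ 1/15 = 40/3 hours.
Total time = 2 + 40/3 = 46/3 hours.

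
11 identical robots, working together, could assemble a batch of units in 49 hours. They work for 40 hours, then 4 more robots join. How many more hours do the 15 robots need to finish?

One robot does 1/539 of the job per hour.
After 40 hours with 11 robots, 40/49 is done (9/49 left).
With 15 robots the rate is 15/539, so the rest takes 9/49 ÷ 15/539 = 33/5 hours.

33/5 hours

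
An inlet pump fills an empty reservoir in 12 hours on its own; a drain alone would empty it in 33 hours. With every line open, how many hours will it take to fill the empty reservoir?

132/7 hours

Net rate = 1/12 − 1/33 = (11 − 4)/132 = 7/132 per hour.
Filling time = 1 ÷ (7/132) = 132/7 hours.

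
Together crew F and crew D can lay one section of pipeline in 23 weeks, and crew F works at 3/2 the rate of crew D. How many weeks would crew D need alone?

115/2 weeks

Let crew D's rate be r; then crew F's rate is (3/2)r, so together (3/2 + 1)r = (5/2)r = 1/23.
Thus r = 2/115 per week.
Crew D alone: 115/2 weeks; crew F alone: 115/3 weeks.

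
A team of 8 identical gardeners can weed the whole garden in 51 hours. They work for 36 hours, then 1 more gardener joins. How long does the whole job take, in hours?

148/3 hours

One gardener does 1/408 of the job per hour.
After 36 hours with 8 gardeners, 12/17 is done (5/17 left).
With 9 gardeners the rate is 9/408 = 3/136, so the rest takes 5/17 ÷ 3/136 = 40/3 hours.
Total = 36 + 40/3 = 148/3 hours.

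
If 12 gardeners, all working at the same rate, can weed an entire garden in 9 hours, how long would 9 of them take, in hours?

Total work is 12·9 = 108 gardener-hours.
With 9 gardeners: 108/9 = 12 hours.

12 hours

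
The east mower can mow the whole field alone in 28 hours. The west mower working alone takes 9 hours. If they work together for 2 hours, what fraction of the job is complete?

37/126

Combined rate: 1/28 + 1/9 = (9 + 28)/252 = 37/252 per hour.
In 2 hours they complete 2·37/252 = 37/126 of the job.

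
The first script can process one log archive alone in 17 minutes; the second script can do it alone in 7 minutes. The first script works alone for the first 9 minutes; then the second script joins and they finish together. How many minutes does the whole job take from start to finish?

In 9 minutes the first script does 9/17 of the job, leaving 8/17.
The first script and the second script together work at 24/119 per minute, so finishing takes 8/17 ÷ 24/119 = 7/3 minutes.
Total time = 9 + 7/3 = 34/3 minutes.

34/3 minutes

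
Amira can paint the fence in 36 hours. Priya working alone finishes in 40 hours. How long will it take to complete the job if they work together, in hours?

360/19 hours

Combined rate: 1/36 + 1/40 = (10 + 9)/360 = 19/360 per hour.
Time = 1 ÷ (19/360) = 360/19 hours.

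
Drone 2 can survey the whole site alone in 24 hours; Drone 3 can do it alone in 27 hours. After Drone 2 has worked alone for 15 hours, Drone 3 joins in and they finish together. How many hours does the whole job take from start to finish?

336/17 hours

In 15 hours Drone 2 does 15/24 = 5/8 of the job, leaving 3/8.
Drone 2 and Drone 3 together work at 17/216 per hour, so finishing takes 3/8 ÷ 17/216 = 81/17 hours.
Total time = 15 + 81/17 = 336/17 hours.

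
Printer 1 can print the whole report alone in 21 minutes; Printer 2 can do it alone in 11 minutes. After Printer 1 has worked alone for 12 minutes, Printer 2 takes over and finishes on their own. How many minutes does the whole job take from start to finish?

In 12 minutes Printer 1 does 12/21 = 4/7 of the job, leaving 3/7.
Printer 2 works at 1/11 per minute, so finishing takes 3/7 ÷ 1/11 = 33/7 minutes.
Total time = 12 + 33/7 = 117/7 minutes.

117/7 minutes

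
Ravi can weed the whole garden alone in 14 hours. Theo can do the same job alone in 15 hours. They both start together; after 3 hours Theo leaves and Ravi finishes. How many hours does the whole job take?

In the first 3 hours the combined rate is 29/210, so 29/70 of the job is done, leaving 41/70.
After Theo leaves the rate is 1/14 per hour; the remaining 41/70 takes 41/5 hours.
Total = 3 + 41/5 = 56/5 hours.

56/5 hours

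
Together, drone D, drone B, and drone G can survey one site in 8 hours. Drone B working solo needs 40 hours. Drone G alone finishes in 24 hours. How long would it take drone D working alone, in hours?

120/7 hours

Combined rate is 1/8 per hour.
Known contribution: 1/40 + 1/24 = (3 + 5)/120 = 8/120 = 1/15 per hour.
So drone D's rate is 1/8 − 1/15 = 7/120, meaning 120/7 hours alone.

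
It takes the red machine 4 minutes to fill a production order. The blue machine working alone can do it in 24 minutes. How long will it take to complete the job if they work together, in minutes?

Combined rate: 1/4 + 1/24 = (6 + 1)/24 = 7/24 per minute.
Time = 1 ÷ (7/24) = 24/7 minutes.

24/7 minutes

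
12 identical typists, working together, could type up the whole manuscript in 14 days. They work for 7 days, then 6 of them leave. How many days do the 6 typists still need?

One typist does 1/168 of the job per day.
After 7 days with 12 typists, 1/2 is done (1/2 left).
With 6 typists the rate is 6/168 = 1/28, so the rest takes 1/2 ÷ 1/28 = 14 days.

14 days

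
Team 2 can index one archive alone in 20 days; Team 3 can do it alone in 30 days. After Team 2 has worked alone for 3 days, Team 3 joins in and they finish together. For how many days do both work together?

In 3 days Team 2 does 3/20 of the job, leaving 17/20.
Team 2 and Team 3 together work at 1/12 per day, so finishing takes 17/20 ÷ 1/12 = 51/5 days.

51/5 days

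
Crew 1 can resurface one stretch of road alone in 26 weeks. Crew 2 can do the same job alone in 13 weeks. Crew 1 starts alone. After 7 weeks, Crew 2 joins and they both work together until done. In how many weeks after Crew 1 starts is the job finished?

40/3 weeks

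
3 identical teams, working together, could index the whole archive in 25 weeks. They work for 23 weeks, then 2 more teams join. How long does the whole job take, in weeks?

One team does 1/75 of the job per week.
After 23 weeks with 3 teams, 23/25 is done (2/25 left).
With 5 teams the rate is 5/75 = 1/15, so the rest takes 2/25 ÷ 1/15 = 6/5 weeks.
Total = 23 + 6/5 = 121/5 weeks.

121/5 weeks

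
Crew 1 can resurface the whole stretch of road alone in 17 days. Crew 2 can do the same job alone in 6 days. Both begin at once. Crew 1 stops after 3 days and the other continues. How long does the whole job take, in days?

84/17 days

In the first 3 days the combined rate is 23/102, so 23/34 of the job is done, leaving 11/34.
After crew 1 leaves the rate is 1/6 per day; the remaining 11/34 takes 33/17 days.
Total = 3 + 33/17 = 84/17 days.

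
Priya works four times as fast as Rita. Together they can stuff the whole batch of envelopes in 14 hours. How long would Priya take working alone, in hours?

35/2 hours

Let Rita's rate be r; then Priya's rate is 4r, so together (4 + 1)r = 5r = 1/14.
Thus r = 1/70 per hour.
Rita alone: 70 hours; Priya alone: 35/2 hours.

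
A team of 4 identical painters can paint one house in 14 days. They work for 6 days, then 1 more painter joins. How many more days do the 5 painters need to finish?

One painter does 1/56 of the job per day.
After 6 days with 4 painters, 3/7 is done (4/7 left).
With 5 painters the rate is 5/56, so the rest takes 4/7 ÷ 5/56 = 32/5 days.

32/5 days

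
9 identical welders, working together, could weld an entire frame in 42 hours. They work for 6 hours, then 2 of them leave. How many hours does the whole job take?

366/7 hours

One welder does 1/378 of the job per hour.
After 6 hours with 9 welders, 1/7 is done (6/7 left).
With 7 welders the rate is 7/378 = 1/54, so the rest takes 6/7 ÷ 1/54 = 324/7 hours.
Total = 6 + 324/7 = 366/7 hours.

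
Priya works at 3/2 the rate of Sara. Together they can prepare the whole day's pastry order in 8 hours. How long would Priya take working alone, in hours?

40/3 hours

Let Sara's rate be r; then Priya's rate is (3/2)r, so together (3/2 + 1)r = (5/2)r = 1/8.
Thus r = 1/20 per hour.
Sara alone: 20 hours; Priya alone: 40/3 hours.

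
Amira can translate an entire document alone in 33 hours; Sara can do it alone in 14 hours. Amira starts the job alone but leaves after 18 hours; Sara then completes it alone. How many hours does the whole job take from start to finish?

In 18 hours Amira does 18/33 = 6/11 of the job, leaving 5/11.
Sara works at 1/14 per hour, so finishing takes 5/11 ÷ 1/14 = 70/11 hours.
Total time = 18 + 70/11 = 268/11 hours.

268/11 hours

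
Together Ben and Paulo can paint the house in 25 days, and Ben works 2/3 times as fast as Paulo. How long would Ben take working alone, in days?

Let Paulo's rate be r; then Ben's rate is (2/3)r, so together (2/3 + 1)r = (5/3)r = 1/25.
Thus r = 3/125 per day.
Paulo alone: 125/3 days; Ben alone: 125/2 days.

125/2 days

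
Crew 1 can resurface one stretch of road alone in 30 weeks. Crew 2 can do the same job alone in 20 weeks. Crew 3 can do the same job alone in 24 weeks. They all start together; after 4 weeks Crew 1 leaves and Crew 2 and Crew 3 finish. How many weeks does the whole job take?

104/11 weeks

In the first 4 weeks the combined rate is 1/8, so 1/2 of the job is done, leaving 1/2.
After Crew 1 leaves the rate is 11/120 per week; the remaining 1/2 takes 60/11 weeks.
Total = 4 + 60/11 = 104/11 weeks.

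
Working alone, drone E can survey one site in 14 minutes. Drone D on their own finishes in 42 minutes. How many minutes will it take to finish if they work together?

21/2 minutes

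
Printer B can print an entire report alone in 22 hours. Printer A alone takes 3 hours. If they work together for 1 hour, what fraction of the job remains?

Combined rate: 1/22 + 1/3 = (3 + 22)/66 = 25/66 per hour.
In 1 hour they complete 1·25/66 = 25/66 of the job.
So 41/66 remains.

41/66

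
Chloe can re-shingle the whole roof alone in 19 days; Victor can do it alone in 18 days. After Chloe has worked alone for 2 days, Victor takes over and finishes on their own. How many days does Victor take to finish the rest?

306/19 days

In 2 days Chloe does 2/19 of the job, leaving 17/19.
Victor works at 1/18 per day, so finishing takes 17/19 ÷ 1/18 = 306/19 days.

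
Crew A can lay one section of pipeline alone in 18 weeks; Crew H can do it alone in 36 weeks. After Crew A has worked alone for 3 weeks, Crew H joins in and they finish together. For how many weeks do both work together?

10 weeks

In 3 weeks Crew A does 3/18 = 1/6 of the job, leaving 5/6.
Crew A and Crew H together work at 1/12 per week, so finishing takes 5/6 ÷ 1/12 = 10 weeks.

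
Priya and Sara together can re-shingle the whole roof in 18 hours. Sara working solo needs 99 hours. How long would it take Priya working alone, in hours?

22 hours

Combined rate is 1/18 per hour.
Known contribution: 1/99 per hour.
So Priya's rate is 1/18 − 1/99 = 1/22, meaning 22 hours alone.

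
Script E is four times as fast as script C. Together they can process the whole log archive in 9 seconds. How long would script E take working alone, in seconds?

45/4 seconds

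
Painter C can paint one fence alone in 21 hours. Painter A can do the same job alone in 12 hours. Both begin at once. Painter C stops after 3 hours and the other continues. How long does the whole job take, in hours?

In the first 3 hours the combined rate is 11/84, so 11/28 of the job is done, leaving 17/28.
After Painter C leaves the rate is 1/12 per hour; the remaining 17/28 takes 51/7 hours.
Total = 3 + 51/7 = 72/7 hours.

72/7 hours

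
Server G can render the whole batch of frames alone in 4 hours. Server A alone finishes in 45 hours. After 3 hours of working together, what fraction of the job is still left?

11/60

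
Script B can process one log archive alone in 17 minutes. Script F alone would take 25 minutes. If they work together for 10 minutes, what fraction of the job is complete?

Combined rate: 1/17 + 1/25 = (25 + 17)/425 = 42/425 per minute.
In 10 minutes they complete 10·42/425 = 84/85 of the job.

84/85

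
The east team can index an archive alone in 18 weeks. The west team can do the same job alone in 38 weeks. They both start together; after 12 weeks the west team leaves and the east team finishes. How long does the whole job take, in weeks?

In the first 12 weeks the combined rate is 14/171, so 56/57 of the job is done, leaving 1/57.
After the west team leaves the rate is 1/18 per week; the remaining 1/57 takes 6/19 weeks.
Total = 12 + 6/19 = 234/19 weeks.

234/19 weeks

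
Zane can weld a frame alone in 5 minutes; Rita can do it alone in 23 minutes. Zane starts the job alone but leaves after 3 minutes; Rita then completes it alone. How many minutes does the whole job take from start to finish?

61/5 minutes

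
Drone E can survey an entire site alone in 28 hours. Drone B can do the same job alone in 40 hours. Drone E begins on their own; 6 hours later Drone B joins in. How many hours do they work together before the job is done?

In the first 6 hours Drone E alone does 6/28 = 3/14 of the job, leaving 11/14.
Once everyone is working, combined rate: 1/28 + 1/40 = (10 + 7)/280 = 17/280 per hour.
Remaining 11/14 at 17/280 per hour takes 220/17 hours.

220/17 hours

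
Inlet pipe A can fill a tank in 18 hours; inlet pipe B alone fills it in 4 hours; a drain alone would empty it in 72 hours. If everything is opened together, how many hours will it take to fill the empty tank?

24/7 hours

Net rate = 1/18 + 1/4 − 1/72 = (4 + 18 − 1)/72 = 21/72 = 7/24 per hour.
Filling time = 1 ÷ (7/24) = 24/7 hours.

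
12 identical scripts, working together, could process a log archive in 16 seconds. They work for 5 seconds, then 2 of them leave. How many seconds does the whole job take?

91/5 seconds

One script does 1/192 of the job per second.
After 5 seconds with 12 scripts, 5/16 is done (11/16 left).
With 10 scripts the rate is 10/192 = 5/96, so the rest takes 11/16 ÷ 5/96 = 66/5 seconds.
Total = 5 + 66/5 = 91/5 seconds.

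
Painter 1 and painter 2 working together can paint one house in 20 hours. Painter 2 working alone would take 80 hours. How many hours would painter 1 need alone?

Combined rate is 1/20 per hour.
Known contribution: 1/80 per hour.
So painter 1's rate is 1/20 − 1/80 = 3/80, meaning 80/3 hours alone.

80/3 hours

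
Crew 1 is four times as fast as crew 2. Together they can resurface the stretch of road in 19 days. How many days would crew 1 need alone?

Let crew 2's rate be r; then crew 1's rate is 4r, so together (4 + 1)r = 5r = 1/19.
Thus r = 1/95 per day.
Crew 2 alone: 95 days; crew 1 alone: 95/4 days.

95/4 days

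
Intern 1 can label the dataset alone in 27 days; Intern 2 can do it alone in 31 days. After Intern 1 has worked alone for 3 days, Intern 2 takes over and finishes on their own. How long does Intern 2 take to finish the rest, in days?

248/9 days

In 3 days Intern 1 does 3/27 = 1/9 of the job, leaving 8/9.
Intern 2 works at 1/31 per day, so finishing takes 8/9 ÷ 1/31 = 248/9 days.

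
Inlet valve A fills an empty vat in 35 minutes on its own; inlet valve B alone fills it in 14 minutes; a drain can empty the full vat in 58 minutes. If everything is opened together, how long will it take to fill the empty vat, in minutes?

145/12 minutes

Net rate = 1/35 + 1/14 − 1/58 = (58 + 145 − 35)/2030 = 168/2030 = 12/145 per minute.
Filling time = 1 ÷ (12/145) = 145/12 minutes.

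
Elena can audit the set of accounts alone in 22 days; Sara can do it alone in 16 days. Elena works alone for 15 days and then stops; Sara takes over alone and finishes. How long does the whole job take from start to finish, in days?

221/11 days

In 15 days Elena does 15/22 of the job, leaving 7/22.
Sara works at 1/16 per day, so finishing takes 7/22 ÷ 1/16 = 56/11 days.
Total time = 15 + 56/11 = 221/11 days.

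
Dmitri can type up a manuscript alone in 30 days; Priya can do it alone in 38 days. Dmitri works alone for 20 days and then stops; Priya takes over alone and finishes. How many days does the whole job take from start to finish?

98/3 days

In 20 days Dmitri does 20/30 = 2/3 of the job, leaving 1/3.
Priya works at 1/38 per day, so finishing takes 1/3 ÷ 1/38 = 38/3 days.
Total time = 20 + 38/3 = 98/3 days.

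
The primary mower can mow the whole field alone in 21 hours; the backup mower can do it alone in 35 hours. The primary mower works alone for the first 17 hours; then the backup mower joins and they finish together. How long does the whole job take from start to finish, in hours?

39/2 hours

In 17 hours the primary mower does 17/21 of the job, leaving 4/21.
The primary mower and the backup mower together work at 8/105 per hour, so finishing takes 4/21 ÷ 8/105 = 5/2 hours.
Total time = 17 + 5/2 = 39/2 hours.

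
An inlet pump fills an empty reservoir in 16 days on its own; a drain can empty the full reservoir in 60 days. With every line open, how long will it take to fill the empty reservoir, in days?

Net rate = 1/16 − 1/60 = (15 − 4)/240 = 11/240 per day.
Filling time = 1 ÷ (11/240) = 240/11 days.

240/11 days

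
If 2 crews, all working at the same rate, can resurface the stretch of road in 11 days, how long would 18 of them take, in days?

11/9 days

Total work is 2·11 = 22 crew-days.
With 18 crews: 22/18 = 11/9 days.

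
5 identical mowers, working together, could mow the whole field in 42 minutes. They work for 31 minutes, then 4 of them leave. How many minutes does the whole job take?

86 minutes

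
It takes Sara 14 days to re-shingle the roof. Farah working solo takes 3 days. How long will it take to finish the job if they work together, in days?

42/17 days

Combined rate: 1/14 + 1/3 = (3 + 14)/42 = 17/42 per day.
Time = 1 ÷ (17/42) = 42/17 days.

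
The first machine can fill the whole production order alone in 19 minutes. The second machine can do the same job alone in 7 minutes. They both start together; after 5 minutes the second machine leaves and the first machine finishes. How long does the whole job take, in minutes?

38/7 minutes

In the first 5 minutes the combined rate is 26/133, so 130/133 of the job is done, leaving 3/133.
After the second machine leaves the rate is 1/19 per minute; the remaining 3/133 takes 3/7 minutes.
Total = 5 + 3/7 = 38/7 minutes.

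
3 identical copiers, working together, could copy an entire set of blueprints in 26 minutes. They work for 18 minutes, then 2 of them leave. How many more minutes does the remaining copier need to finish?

24 minutes

One copier does 1/78 of the job per minute.
After 18 minutes with 3 copiers, 9/13 is done (4/13 left).
With 1 copier the rate is 1/78, so the rest takes 4/13 ÷ 1/78 = 24 minutes.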